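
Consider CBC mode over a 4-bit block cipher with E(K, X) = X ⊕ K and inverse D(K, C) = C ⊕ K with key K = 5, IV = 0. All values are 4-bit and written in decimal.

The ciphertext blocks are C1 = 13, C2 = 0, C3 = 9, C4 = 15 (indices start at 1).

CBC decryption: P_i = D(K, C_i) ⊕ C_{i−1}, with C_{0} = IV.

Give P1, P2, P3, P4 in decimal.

P1: D(K, 13) = 8; 8 ⊕ 0 = 8.
P2: D(K, 0) = 5; 5 ⊕ 13 = 8.
P3: D(K, 9) = 12; 12 ⊕ 0 = 12.
P4: D(K, 15) = 10; 10 ⊕ 9 = 3.

P1 = 8, P2 = 8, P3 = 12, P4 = 3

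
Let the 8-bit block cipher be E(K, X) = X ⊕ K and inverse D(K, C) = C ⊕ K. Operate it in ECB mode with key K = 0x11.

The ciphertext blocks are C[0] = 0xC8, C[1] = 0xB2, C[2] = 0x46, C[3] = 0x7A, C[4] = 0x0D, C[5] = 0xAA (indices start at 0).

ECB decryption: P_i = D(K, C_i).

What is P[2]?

P[2] = 0x57

P[2]: D(K, 0x46) = 0x57.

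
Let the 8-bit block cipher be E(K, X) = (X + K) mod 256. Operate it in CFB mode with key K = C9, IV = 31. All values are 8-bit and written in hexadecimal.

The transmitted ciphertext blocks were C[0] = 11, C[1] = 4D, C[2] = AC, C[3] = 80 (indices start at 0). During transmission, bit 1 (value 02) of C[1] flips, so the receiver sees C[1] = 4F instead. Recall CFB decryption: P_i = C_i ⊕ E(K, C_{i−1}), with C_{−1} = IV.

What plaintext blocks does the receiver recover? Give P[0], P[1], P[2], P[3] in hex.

Only C[1] changed, to 4F. In CFB, a change in C_i flips the same bit in P_i and garbles P_{i+1}. Decrypting the received ciphertext:
P[0]: E(K, 31) = FA; 11 ⊕ FA = EB.
P[1]: E(K, 11) = DA; 4F ⊕ DA = 95.
P[2]: E(K, 4F) = 18; AC ⊕ 18 = B4.
P[3]: E(K, AC) = 75; 80 ⊕ 75 = F5.
Blocks that differ from the original plaintext: P[1], P[2].

P[0] = EB, P[1] = 95, P[2] = B4, P[3] = F5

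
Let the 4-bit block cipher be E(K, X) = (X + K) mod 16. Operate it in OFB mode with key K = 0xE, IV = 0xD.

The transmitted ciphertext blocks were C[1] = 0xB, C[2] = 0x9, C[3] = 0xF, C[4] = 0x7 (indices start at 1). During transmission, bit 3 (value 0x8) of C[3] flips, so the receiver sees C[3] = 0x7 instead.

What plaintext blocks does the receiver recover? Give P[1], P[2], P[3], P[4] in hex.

P[1] = 0x0, P[2] = 0x0, P[3] = 0x0, P[4] = 0x2

OFB decryption: S_i = E(K, S_{i−1}) with S_{0} = IV; P_i = C_i ⊕ S_i.
Only C[3] changed, to 0x7. In OFB, a change in C_i flips the same bit in P_i only; the keystream is unaffected. Decrypting the received ciphertext:
P[1]: S = E(K, 0xD) = 0xB; 0xB ⊕ 0xB = 0x0.
P[2]: S = E(K, 0xB) = 0x9; 0x9 ⊕ 0x9 = 0x0.
P[3]: S = E(K, 0x9) = 0x7; 0x7 ⊕ 0x7 = 0x0.
P[4]: S = E(K, 0x7) = 0x5; 0x7 ⊕ 0x5 = 0x2.
Blocks that differ from the original plaintext: P[3].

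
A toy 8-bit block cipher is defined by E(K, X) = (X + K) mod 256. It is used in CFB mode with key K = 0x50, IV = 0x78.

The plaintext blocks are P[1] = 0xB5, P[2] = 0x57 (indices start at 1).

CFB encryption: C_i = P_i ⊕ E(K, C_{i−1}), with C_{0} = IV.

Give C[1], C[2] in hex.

C[1]: E(K, 0x78) = 0xC8; 0xB5 ⊕ 0xC8 = 0x7D.
C[2]: E(K, 0x7D) = 0xCD; 0x57 ⊕ 0xCD = 0x9A.

C[1] = 0x7D, C[2] = 0x9A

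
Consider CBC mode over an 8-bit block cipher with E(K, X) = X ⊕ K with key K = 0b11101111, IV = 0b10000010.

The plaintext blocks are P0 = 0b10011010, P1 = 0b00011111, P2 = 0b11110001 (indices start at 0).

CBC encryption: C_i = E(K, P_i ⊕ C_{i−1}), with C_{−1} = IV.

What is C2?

C0: P0 ⊕ 0b10000010 = 0b00011000; E(K, 0b00011000) = 0b11110111.
C1: P1 ⊕ 0b11110111 = 0b11101000; E(K, 0b11101000) = 0b00000111.
C2: P2 ⊕ 0b00000111 = 0b11110110; E(K, 0b11110110) = 0b00011001.

C2 = 0b00011001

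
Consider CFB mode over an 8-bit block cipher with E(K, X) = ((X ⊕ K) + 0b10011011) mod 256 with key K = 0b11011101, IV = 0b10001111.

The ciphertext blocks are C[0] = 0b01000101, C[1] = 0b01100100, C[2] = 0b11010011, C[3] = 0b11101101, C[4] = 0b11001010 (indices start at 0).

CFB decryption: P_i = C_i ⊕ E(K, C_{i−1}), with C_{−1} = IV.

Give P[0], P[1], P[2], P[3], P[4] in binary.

P[0] = 0b10101000, P[1] = 0b01010111, P[2] = 0b10000111, P[3] = 0b01000100, P[4] = 0b00000001

P[0]: E(K, 0b10001111) = 0b11101101; 0b01000101 ⊕ 0b11101101 = 0b10101000.
P[1]: E(K, 0b01000101) = 0b00110011; 0b01100100 ⊕ 0b00110011 = 0b01010111.
P[2]: E(K, 0b01100100) = 0b01010100; 0b11010011 ⊕ 0b01010100 = 0b10000111.
P[3]: E(K, 0b11010011) = 0b10101001; 0b11101101 ⊕ 0b10101001 = 0b01000100.
P[4]: E(K, 0b11101101) = 0b11001011; 0b11001010 ⊕ 0b11001011 = 0b00000001.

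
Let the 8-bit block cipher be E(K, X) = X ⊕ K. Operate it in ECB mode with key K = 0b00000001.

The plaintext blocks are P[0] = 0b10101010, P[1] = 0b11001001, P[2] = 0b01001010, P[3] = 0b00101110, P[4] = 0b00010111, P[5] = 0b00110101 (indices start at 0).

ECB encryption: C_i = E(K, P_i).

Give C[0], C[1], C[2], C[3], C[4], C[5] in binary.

C[0] = 0b10101011, C[1] = 0b11001000, C[2] = 0b01001011, C[3] = 0b00101111, C[4] = 0b00010110, C[5] = 0b00110100

C[0]: E(K, 0b10101010) = 0b10101011.
C[1]: E(K, 0b11001001) = 0b11001000.
C[2]: E(K, 0b01001010) = 0b01001011.
C[3]: E(K, 0b00101110) = 0b00101111.
C[4]: E(K, 0b00010111) = 0b00010110.
C[5]: E(K, 0b00110101) = 0b00110100.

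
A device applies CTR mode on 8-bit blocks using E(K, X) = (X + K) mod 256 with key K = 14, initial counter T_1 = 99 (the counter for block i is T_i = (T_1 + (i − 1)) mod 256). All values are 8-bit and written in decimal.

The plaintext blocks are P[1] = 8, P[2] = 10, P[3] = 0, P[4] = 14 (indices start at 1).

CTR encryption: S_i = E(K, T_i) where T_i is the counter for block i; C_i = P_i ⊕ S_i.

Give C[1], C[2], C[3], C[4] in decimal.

C[1] = 121, C[2] = 120, C[3] = 115, C[4] = 122

C[1]: T = 99, S = E(K, T) = 113; 8 ⊕ 113 = 121.
C[2]: T = 100, S = E(K, T) = 114; 10 ⊕ 114 = 120.
C[3]: T = 101, S = E(K, T) = 115; 0 ⊕ 115 = 115.
C[4]: T = 102, S = E(K, T) = 116; 14 ⊕ 116 = 122.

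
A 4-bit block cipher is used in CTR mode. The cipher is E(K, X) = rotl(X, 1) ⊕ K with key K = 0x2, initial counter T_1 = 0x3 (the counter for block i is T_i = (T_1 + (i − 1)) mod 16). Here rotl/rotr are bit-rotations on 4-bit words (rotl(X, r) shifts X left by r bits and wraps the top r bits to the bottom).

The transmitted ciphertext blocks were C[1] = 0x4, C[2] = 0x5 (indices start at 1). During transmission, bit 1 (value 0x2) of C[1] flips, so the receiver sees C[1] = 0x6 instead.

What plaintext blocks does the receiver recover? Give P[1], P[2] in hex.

CTR decryption: S_i = E(K, T_i) where T_i is the counter for block i; P_i = C_i ⊕ S_i.
Only C[1] changed, to 0x6. In CTR, a change in C_i flips the same bit in P_i only; the keystream is unaffected. Decrypting the received ciphertext:
P[1]: T = 0x3, S = E(K, T) = 0x4; 0x6 ⊕ 0x4 = 0x2.
P[2]: T = 0x4, S = E(K, T) = 0xA; 0x5 ⊕ 0xA = 0xF.
Blocks that differ from the original plaintext: P[1].

P[1] = 0x2, P[2] = 0xF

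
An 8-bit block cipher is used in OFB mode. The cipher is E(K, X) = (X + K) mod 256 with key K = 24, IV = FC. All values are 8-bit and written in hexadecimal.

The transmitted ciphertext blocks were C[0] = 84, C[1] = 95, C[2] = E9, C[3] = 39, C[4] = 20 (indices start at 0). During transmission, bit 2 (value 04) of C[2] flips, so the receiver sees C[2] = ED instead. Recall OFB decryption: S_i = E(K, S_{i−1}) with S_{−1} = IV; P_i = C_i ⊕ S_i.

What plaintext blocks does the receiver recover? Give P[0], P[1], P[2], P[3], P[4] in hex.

Only C[2] changed, to ED. In OFB, a change in C_i flips the same bit in P_i only; the keystream is unaffected. Decrypting the received ciphertext:
P[0]: S = E(K, FC) = 20; 84 ⊕ 20 = A4.
P[1]: S = E(K, 20) = 44; 95 ⊕ 44 = D1.
P[2]: S = E(K, 44) = 68; ED ⊕ 68 = 85.
P[3]: S = E(K, 68) = 8C; 39 ⊕ 8C = B5.
P[4]: S = E(K, 8C) = B0; 20 ⊕ B0 = 90.
Blocks that differ from the original plaintext: P[2].

P[0] = A4, P[1] = D1, P[2] = 85, P[3] = B5, P[4] = 90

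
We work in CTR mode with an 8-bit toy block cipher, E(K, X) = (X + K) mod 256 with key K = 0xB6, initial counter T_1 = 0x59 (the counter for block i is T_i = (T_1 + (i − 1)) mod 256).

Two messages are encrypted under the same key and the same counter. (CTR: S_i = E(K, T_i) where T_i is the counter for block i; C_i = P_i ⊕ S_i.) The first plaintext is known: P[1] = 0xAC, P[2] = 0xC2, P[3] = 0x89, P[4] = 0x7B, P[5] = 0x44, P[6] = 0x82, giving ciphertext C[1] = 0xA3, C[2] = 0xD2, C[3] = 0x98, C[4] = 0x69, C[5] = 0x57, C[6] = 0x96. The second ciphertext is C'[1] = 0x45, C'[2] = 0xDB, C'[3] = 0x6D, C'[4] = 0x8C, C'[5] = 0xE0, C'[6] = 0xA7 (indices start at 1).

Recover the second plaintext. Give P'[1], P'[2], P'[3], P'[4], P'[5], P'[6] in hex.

P'[1] = 0x4A, P'[2] = 0xCB, P'[3] = 0x7C, P'[4] = 0x9E, P'[5] = 0xF3, P'[6] = 0xB3

In CTR with a reused counter, both messages share the same keystream S_i, so C_i ⊕ C'_i = P_i ⊕ P'_i and thus P'_i = P_i ⊕ C_i ⊕ C'_i.
P'[1]: 0xAC ⊕ 0xA3 ⊕ 0x45 = 0x4A.
P'[2]: 0xC2 ⊕ 0xD2 ⊕ 0xDB = 0xCB.
P'[3]: 0x89 ⊕ 0x98 ⊕ 0x6D = 0x7C.
P'[4]: 0x7B ⊕ 0x69 ⊕ 0x8C = 0x9E.
P'[5]: 0x44 ⊕ 0x57 ⊕ 0xE0 = 0xF3.
P'[6]: 0x82 ⊕ 0x96 ⊕ 0xA7 = 0xB3.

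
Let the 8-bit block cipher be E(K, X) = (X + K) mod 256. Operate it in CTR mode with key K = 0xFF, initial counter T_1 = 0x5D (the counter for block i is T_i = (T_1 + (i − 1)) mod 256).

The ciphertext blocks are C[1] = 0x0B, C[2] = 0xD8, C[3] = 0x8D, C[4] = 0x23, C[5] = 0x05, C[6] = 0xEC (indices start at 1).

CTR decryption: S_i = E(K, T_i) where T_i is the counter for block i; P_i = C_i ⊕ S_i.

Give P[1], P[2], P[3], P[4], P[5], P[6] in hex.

P[1]: T = 0x5D, S = E(K, T) = 0x5C; 0x0B ⊕ 0x5C = 0x57.
P[2]: T = 0x5E, S = E(K, T) = 0x5D; 0xD8 ⊕ 0x5D = 0x85.
P[3]: T = 0x5F, S = E(K, T) = 0x5E; 0x8D ⊕ 0x5E = 0xD3.
P[4]: T = 0x60, S = E(K, T) = 0x5F; 0x23 ⊕ 0x5F = 0x7C.
P[5]: T = 0x61, S = E(K, T) = 0x60; 0x05 ⊕ 0x60 = 0x65.
P[6]: T = 0x62, S = E(K, T) = 0x61; 0xEC ⊕ 0x61 = 0x8D.

P[1] = 0x57, P[2] = 0x85, P[3] = 0xD3, P[4] = 0x7C, P[5] = 0x65, P[6] = 0x8D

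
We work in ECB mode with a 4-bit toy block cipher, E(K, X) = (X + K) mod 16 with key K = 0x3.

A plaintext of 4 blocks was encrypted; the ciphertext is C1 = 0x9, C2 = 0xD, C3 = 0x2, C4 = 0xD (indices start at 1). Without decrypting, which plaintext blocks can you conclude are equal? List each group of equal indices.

P2 = P4

ECB encrypts each block independently with the same key, so equal ciphertext blocks imply equal plaintext blocks.
C2 = C4 = 0xD, so P2 = P4.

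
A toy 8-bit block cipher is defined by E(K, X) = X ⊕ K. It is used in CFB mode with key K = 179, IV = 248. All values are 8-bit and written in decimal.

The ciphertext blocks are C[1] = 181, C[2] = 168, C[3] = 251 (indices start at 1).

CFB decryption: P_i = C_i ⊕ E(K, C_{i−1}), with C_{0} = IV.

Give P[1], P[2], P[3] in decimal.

P[1]: E(K, 248) = 75; 181 ⊕ 75 = 254.
P[2]: E(K, 181) = 6; 168 ⊕ 6 = 174.
P[3]: E(K, 168) = 27; 251 ⊕ 27 = 224.

P[1] = 254, P[2] = 174, P[3] = 224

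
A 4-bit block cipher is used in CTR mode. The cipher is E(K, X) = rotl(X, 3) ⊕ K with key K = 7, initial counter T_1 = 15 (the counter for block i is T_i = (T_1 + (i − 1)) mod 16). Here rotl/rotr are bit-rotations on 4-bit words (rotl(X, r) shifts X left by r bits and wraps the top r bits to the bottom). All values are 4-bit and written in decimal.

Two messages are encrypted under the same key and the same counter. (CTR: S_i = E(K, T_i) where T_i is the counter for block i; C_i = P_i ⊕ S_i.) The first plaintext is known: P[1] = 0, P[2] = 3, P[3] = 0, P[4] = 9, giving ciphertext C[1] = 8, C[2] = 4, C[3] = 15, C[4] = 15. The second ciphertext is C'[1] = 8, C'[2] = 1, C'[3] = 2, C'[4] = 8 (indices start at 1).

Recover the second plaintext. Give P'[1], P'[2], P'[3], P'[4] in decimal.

In CTR with a reused counter, both messages share the same keystream S_i, so C_i ⊕ C'_i = P_i ⊕ P'_i and thus P'_i = P_i ⊕ C_i ⊕ C'_i.
P'[1]: 0 ⊕ 8 ⊕ 8 = 0.
P'[2]: 3 ⊕ 4 ⊕ 1 = 6.
P'[3]: 0 ⊕ 15 ⊕ 2 = 13.
P'[4]: 9 ⊕ 15 ⊕ 8 = 14.

P'[1] = 0, P'[2] = 6, P'[3] = 13, P'[4] = 14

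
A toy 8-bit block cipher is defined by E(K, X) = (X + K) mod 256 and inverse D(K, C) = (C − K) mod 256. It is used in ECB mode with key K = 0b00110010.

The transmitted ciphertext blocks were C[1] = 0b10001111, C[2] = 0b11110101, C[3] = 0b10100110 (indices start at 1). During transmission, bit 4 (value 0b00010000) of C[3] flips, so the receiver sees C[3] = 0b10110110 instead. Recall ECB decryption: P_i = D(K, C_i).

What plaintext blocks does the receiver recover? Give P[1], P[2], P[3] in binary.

P[1] = 0b01011101, P[2] = 0b11000011, P[3] = 0b10000100

Only C[3] changed, to 0b10110110. In ECB, a change in C_i affects only P_i. Decrypting the received ciphertext:
P[1]: D(K, 0b10001111) = 0b01011101.
P[2]: D(K, 0b11110101) = 0b11000011.
P[3]: D(K, 0b10110110) = 0b10000100.
Blocks that differ from the original plaintext: P[3].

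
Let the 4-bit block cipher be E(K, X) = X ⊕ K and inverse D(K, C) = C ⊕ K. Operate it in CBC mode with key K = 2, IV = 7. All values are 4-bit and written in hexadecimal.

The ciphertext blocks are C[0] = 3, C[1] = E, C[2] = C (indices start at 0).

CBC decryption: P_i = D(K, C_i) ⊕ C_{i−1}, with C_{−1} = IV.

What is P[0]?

P[0]: D(K, 3) = 1; 1 ⊕ 7 = 6.

P[0] = 6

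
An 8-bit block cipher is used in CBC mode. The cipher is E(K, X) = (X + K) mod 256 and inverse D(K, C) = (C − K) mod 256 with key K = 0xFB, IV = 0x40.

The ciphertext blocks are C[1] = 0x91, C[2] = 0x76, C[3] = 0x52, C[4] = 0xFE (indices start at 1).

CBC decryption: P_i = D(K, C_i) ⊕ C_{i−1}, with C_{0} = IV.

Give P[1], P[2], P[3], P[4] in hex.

P[1]: D(K, 0x91) = 0x96; 0x96 ⊕ 0x40 = 0xD6.
P[2]: D(K, 0x76) = 0x7B; 0x7B ⊕ 0x91 = 0xEA.
P[3]: D(K, 0x52) = 0x57; 0x57 ⊕ 0x76 = 0x21.
P[4]: D(K, 0xFE) = 0x03; 0x03 ⊕ 0x52 = 0x51.

P[1] = 0xD6, P[2] = 0xEA, P[3] = 0x21, P[4] = 0x51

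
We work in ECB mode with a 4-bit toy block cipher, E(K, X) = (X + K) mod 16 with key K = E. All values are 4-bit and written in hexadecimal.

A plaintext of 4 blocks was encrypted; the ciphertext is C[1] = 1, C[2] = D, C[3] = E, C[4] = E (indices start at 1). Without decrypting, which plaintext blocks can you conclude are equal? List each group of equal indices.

P[3] = P[4]

ECB encrypts each block independently with the same key, so equal ciphertext blocks imply equal plaintext blocks.
C[3] = C[4] = E, so P[3] = P[4].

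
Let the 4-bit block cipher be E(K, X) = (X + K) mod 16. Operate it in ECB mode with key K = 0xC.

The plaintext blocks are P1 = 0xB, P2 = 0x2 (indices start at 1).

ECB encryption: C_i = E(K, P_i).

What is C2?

C2 = 0xE

C2: E(K, 0x2) = 0xE.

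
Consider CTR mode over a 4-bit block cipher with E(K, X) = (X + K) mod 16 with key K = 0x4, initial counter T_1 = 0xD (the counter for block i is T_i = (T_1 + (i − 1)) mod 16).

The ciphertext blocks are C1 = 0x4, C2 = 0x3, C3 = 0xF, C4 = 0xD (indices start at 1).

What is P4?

CTR decryption: S_i = E(K, T_i) where T_i is the counter for block i; P_i = C_i ⊕ S_i.
P4: T = 0x0, S = E(K, T) = 0x4; 0xD ⊕ 0x4 = 0x9.

P4 = 0x9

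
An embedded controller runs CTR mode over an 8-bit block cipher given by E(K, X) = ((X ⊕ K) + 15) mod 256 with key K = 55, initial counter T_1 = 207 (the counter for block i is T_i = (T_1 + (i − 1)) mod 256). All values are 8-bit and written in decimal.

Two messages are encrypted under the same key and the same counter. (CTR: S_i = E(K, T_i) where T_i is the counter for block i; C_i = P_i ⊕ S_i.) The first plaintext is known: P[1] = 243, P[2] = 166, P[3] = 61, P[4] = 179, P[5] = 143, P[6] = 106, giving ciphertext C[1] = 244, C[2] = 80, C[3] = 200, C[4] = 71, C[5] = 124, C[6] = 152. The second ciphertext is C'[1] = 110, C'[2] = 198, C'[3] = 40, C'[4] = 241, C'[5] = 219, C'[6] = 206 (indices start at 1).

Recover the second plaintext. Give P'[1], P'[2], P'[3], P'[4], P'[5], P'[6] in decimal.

P'[1] = 105, P'[2] = 48, P'[3] = 221, P'[4] = 5, P'[5] = 40, P'[6] = 60

In CTR with a reused counter, both messages share the same keystream S_i, so C_i ⊕ C'_i = P_i ⊕ P'_i and thus P'_i = P_i ⊕ C_i ⊕ C'_i.
P'[1]: 243 ⊕ 244 ⊕ 110 = 105.
P'[2]: 166 ⊕ 80 ⊕ 198 = 48.
P'[3]: 61 ⊕ 200 ⊕ 40 = 221.
P'[4]: 179 ⊕ 71 ⊕ 241 = 5.
P'[5]: 143 ⊕ 124 ⊕ 219 = 40.
P'[6]: 106 ⊕ 152 ⊕ 206 = 60.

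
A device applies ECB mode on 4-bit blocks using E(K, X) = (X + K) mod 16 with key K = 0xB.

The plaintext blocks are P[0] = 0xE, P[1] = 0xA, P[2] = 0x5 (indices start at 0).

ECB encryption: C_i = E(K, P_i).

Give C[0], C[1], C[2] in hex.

C[0]: E(K, 0xE) = 0x9.
C[1]: E(K, 0xA) = 0x5.
C[2]: E(K, 0x5) = 0x0.

C[0] = 0x9, C[1] = 0x5, C[2] = 0x0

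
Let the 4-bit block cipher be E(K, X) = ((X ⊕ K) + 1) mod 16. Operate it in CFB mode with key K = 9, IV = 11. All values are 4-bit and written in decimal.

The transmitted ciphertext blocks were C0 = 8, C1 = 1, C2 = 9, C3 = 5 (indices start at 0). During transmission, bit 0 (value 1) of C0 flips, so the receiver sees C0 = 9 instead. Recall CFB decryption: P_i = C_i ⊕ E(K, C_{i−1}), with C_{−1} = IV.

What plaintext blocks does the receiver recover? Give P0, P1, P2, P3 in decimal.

P0 = 10, P1 = 0, P2 = 0, P3 = 4

Only C0 changed, to 9. In CFB, a change in C_i flips the same bit in P_i and garbles P_{i+1}. Decrypting the received ciphertext:
P0: E(K, 11) = 3; 9 ⊕ 3 = 10.
P1: E(K, 9) = 1; 1 ⊕ 1 = 0.
P2: E(K, 1) = 9; 9 ⊕ 9 = 0.
P3: E(K, 9) = 1; 5 ⊕ 1 = 4.
Blocks that differ from the original plaintext: P0, P1.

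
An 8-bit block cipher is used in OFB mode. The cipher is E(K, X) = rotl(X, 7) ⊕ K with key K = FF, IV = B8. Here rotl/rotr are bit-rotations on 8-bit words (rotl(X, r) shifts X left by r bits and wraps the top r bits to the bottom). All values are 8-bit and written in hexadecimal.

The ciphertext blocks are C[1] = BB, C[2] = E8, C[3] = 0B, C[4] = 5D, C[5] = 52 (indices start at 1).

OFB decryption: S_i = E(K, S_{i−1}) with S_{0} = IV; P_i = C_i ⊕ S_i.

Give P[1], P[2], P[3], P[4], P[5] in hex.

P[1]: S = E(K, B8) = A3; BB ⊕ A3 = 18.
P[2]: S = E(K, A3) = 2E; E8 ⊕ 2E = C6.
P[3]: S = E(K, 2E) = E8; 0B ⊕ E8 = E3.
P[4]: S = E(K, E8) = 8B; 5D ⊕ 8B = D6.
P[5]: S = E(K, 8B) = 3A; 52 ⊕ 3A = 68.

P[1] = 18, P[2] = C6, P[3] = E3, P[4] = D6, P[5] = 68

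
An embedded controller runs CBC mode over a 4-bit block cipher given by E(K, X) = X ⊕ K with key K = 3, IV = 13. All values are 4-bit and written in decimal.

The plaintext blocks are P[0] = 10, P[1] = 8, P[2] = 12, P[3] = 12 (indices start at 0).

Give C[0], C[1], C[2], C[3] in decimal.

CBC encryption: C_i = E(K, P_i ⊕ C_{i−1}), with C_{−1} = IV.
C[0]: P[0] ⊕ 13 = 7; E(K, 7) = 4.
C[1]: P[1] ⊕ 4 = 12; E(K, 12) = 15.
C[2]: P[2] ⊕ 15 = 3; E(K, 3) = 0.
C[3]: P[3] ⊕ 0 = 12; E(K, 12) = 15.

C[0] = 4, C[1] = 15, C[2] = 0, C[3] = 15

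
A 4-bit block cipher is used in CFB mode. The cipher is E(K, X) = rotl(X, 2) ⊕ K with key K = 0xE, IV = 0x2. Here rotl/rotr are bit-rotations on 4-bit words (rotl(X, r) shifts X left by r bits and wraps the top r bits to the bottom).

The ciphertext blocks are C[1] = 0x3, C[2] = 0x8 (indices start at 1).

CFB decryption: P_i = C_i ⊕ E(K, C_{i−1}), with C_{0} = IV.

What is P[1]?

P[1] = 0x5

P[1]: E(K, 0x2) = 0x6; 0x3 ⊕ 0x6 = 0x5.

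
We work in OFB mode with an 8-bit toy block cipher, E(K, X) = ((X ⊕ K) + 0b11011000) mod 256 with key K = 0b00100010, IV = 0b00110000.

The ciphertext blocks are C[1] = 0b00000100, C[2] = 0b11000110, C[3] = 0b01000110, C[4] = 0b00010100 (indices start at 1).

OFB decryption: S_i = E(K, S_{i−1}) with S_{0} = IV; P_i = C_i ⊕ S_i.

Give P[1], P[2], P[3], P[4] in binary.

P[1] = 0b11101110, P[2] = 0b01100110, P[3] = 0b00011100, P[4] = 0b01000100

P[1]: S = E(K, 0b00110000) = 0b11101010; 0b00000100 ⊕ 0b11101010 = 0b11101110.
P[2]: S = E(K, 0b11101010) = 0b10100000; 0b11000110 ⊕ 0b10100000 = 0b01100110.
P[3]: S = E(K, 0b10100000) = 0b01011010; 0b01000110 ⊕ 0b01011010 = 0b00011100.
P[4]: S = E(K, 0b01011010) = 0b01010000; 0b00010100 ⊕ 0b01010000 = 0b01000100.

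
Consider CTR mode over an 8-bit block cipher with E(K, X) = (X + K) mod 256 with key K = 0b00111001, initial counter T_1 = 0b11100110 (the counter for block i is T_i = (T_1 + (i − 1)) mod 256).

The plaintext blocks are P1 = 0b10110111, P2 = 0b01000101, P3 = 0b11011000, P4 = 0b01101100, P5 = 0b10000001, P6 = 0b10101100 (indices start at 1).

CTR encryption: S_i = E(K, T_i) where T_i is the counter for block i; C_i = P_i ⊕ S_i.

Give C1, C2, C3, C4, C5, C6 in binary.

C1: T = 0b11100110, S = E(K, T) = 0b00011111; 0b10110111 ⊕ 0b00011111 = 0b10101000.
C2: T = 0b11100111, S = E(K, T) = 0b00100000; 0b01000101 ⊕ 0b00100000 = 0b01100101.
C3: T = 0b11101000, S = E(K, T) = 0b00100001; 0b11011000 ⊕ 0b00100001 = 0b11111001.
C4: T = 0b11101001, S = E(K, T) = 0b00100010; 0b01101100 ⊕ 0b00100010 = 0b01001110.
C5: T = 0b11101010, S = E(K, T) = 0b00100011; 0b10000001 ⊕ 0b00100011 = 0b10100010.
C6: T = 0b11101011, S = E(K, T) = 0b00100100; 0b10101100 ⊕ 0b00100100 = 0b10001000.

C1 = 0b10101000, C2 = 0b01100101, C3 = 0b11111001, C4 = 0b01001110, C5 = 0b10100010, C6 = 0b10001000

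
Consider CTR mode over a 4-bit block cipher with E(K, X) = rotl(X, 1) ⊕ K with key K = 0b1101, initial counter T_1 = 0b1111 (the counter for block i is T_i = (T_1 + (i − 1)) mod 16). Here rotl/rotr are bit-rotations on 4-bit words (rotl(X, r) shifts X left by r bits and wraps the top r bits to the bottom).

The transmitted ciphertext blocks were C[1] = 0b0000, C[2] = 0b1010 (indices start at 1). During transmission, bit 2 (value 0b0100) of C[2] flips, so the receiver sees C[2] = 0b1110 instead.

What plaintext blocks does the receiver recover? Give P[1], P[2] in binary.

P[1] = 0b0010, P[2] = 0b0011

CTR decryption: S_i = E(K, T_i) where T_i is the counter for block i; P_i = C_i ⊕ S_i.
Only C[2] changed, to 0b1110. In CTR, a change in C_i flips the same bit in P_i only; the keystream is unaffected. Decrypting the received ciphertext:
P[1]: T = 0b1111, S = E(K, T) = 0b0010; 0b0000 ⊕ 0b0010 = 0b0010.
P[2]: T = 0b0000, S = E(K, T) = 0b1101; 0b1110 ⊕ 0b1101 = 0b0011.
Blocks that differ from the original plaintext: P[2].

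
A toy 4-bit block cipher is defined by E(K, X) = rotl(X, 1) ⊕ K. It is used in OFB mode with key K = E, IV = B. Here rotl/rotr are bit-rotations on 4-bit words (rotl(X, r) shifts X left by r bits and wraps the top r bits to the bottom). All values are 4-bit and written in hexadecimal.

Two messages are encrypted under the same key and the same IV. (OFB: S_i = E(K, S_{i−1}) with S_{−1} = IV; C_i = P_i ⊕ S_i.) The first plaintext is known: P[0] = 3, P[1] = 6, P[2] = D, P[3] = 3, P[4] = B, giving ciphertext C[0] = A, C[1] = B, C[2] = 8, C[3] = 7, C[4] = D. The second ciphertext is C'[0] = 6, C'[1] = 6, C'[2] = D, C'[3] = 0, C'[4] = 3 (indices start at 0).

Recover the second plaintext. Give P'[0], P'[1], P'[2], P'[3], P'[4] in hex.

P'[0] = F, P'[1] = B, P'[2] = 8, P'[3] = 4, P'[4] = 5

In OFB with a reused IV, both messages share the same keystream S_i, so C_i ⊕ C'_i = P_i ⊕ P'_i and thus P'_i = P_i ⊕ C_i ⊕ C'_i.
P'[0]: 3 ⊕ A ⊕ 6 = F.
P'[1]: 6 ⊕ B ⊕ 6 = B.
P'[2]: D ⊕ 8 ⊕ D = 8.
P'[3]: 3 ⊕ 7 ⊕ 0 = 4.
P'[4]: B ⊕ D ⊕ 3 = 5.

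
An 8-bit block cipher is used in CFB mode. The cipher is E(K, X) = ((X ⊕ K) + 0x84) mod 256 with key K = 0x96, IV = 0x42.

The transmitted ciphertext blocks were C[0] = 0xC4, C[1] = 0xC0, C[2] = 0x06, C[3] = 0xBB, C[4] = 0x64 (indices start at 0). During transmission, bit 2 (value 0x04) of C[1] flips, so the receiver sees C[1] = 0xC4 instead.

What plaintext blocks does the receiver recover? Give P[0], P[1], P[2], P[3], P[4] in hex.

P[0] = 0x9C, P[1] = 0x12, P[2] = 0xD0, P[3] = 0xAF, P[4] = 0xD5

CFB decryption: P_i = C_i ⊕ E(K, C_{i−1}), with C_{−1} = IV.
Only C[1] changed, to 0xC4. In CFB, a change in C_i flips the same bit in P_i and garbles P_{i+1}. Decrypting the received ciphertext:
P[0]: E(K, 0x42) = 0x58; 0xC4 ⊕ 0x58 = 0x9C.
P[1]: E(K, 0xC4) = 0xD6; 0xC4 ⊕ 0xD6 = 0x12.
P[2]: E(K, 0xC4) = 0xD6; 0x06 ⊕ 0xD6 = 0xD0.
P[3]: E(K, 0x06) = 0x14; 0xBB ⊕ 0x14 = 0xAF.
P[4]: E(K, 0xBB) = 0xB1; 0x64 ⊕ 0xB1 = 0xD5.
Blocks that differ from the original plaintext: P[1], P[2].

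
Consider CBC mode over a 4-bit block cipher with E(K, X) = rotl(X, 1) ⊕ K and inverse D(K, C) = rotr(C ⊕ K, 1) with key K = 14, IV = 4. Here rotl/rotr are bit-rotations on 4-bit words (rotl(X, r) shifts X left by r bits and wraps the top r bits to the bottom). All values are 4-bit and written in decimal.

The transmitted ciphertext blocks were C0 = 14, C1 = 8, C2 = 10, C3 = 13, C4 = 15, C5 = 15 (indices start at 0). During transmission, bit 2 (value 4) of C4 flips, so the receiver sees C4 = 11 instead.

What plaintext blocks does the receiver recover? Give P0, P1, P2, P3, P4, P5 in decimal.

CBC decryption: P_i = D(K, C_i) ⊕ C_{i−1}, with C_{−1} = IV.
Only C4 changed, to 11. In CBC, a change in C_i garbles P_i and flips the same bit in P_{i+1}. Decrypting the received ciphertext:
P0: D(K, 14) = 0; 0 ⊕ 4 = 4.
P1: D(K, 8) = 3; 3 ⊕ 14 = 13.
P2: D(K, 10) = 2; 2 ⊕ 8 = 10.
P3: D(K, 13) = 9; 9 ⊕ 10 = 3.
P4: D(K, 11) = 10; 10 ⊕ 13 = 7.
P5: D(K, 15) = 8; 8 ⊕ 11 = 3.
Blocks that differ from the original plaintext: P4, P5.

P0 = 4, P1 = 13, P2 = 10, P3 = 3, P4 = 7, P5 = 3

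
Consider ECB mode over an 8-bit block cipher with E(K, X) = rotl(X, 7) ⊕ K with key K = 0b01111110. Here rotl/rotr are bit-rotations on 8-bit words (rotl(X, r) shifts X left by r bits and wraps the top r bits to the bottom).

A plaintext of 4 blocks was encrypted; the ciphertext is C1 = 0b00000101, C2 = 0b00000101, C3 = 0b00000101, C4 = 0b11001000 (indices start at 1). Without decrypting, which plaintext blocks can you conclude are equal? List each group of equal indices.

ECB encrypts each block independently with the same key, so equal ciphertext blocks imply equal plaintext blocks.
C1 = C2 = C3 = 0b00000101, so P1 = P2 = P3.

P1 = P2 = P3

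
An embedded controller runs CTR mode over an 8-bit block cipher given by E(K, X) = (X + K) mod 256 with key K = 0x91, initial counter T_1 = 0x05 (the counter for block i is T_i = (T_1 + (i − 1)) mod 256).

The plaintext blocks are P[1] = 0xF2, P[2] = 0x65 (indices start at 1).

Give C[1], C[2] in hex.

CTR encryption: S_i = E(K, T_i) where T_i is the counter for block i; C_i = P_i ⊕ S_i.
C[1]: T = 0x05, S = E(K, T) = 0x96; 0xF2 ⊕ 0x96 = 0x64.
C[2]: T = 0x06, S = E(K, T) = 0x97; 0x65 ⊕ 0x97 = 0xF2.

C[1] = 0x64, C[2] = 0xF2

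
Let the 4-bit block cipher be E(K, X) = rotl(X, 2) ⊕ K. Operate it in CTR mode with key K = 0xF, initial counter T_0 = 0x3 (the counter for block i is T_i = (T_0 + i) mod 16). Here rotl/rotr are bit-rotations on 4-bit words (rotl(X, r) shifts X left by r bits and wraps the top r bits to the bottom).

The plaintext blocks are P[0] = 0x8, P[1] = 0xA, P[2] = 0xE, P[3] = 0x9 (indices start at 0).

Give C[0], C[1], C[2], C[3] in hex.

C[0] = 0xB, C[1] = 0x4, C[2] = 0x4, C[3] = 0xF

CTR encryption: S_i = E(K, T_i) where T_i is the counter for block i; C_i = P_i ⊕ S_i.
C[0]: T = 0x3, S = E(K, T) = 0x3; 0x8 ⊕ 0x3 = 0xB.
C[1]: T = 0x4, S = E(K, T) = 0xE; 0xA ⊕ 0xE = 0x4.
C[2]: T = 0x5, S = E(K, T) = 0xA; 0xE ⊕ 0xA = 0x4.
C[3]: T = 0x6, S = E(K, T) = 0x6; 0x9 ⊕ 0x6 = 0xF.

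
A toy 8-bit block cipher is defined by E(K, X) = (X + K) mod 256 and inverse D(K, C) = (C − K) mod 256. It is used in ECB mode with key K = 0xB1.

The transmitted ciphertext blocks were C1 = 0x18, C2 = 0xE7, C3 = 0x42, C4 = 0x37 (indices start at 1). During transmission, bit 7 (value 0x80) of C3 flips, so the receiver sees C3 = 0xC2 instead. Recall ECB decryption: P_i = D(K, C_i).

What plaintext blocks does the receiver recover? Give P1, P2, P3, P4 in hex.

Only C3 changed, to 0xC2. In ECB, a change in C_i affects only P_i. Decrypting the received ciphertext:
P1: D(K, 0x18) = 0x67.
P2: D(K, 0xE7) = 0x36.
P3: D(K, 0xC2) = 0x11.
P4: D(K, 0x37) = 0x86.
Blocks that differ from the original plaintext: P3.

P1 = 0x67, P2 = 0x36, P3 = 0x11, P4 = 0x86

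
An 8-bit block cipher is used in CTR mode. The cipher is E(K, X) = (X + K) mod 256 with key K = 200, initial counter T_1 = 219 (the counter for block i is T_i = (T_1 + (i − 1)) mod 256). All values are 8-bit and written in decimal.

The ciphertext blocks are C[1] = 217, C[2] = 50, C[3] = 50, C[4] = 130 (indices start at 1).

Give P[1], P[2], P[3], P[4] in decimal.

P[1] = 122, P[2] = 150, P[3] = 151, P[4] = 36

CTR decryption: S_i = E(K, T_i) where T_i is the counter for block i; P_i = C_i ⊕ S_i.
P[1]: T = 219, S = E(K, T) = 163; 217 ⊕ 163 = 122.
P[2]: T = 220, S = E(K, T) = 164; 50 ⊕ 164 = 150.
P[3]: T = 221, S = E(K, T) = 165; 50 ⊕ 165 = 151.
P[4]: T = 222, S = E(K, T) = 166; 130 ⊕ 166 = 36.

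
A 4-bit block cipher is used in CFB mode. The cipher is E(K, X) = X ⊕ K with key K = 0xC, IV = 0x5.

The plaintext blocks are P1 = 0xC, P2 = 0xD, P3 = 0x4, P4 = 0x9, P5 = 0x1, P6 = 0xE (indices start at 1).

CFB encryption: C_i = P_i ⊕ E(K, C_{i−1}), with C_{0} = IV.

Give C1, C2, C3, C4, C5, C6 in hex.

C1 = 0x5, C2 = 0x4, C3 = 0xC, C4 = 0x9, C5 = 0x4, C6 = 0x6

C1: E(K, 0x5) = 0x9; 0xC ⊕ 0x9 = 0x5.
C2: E(K, 0x5) = 0x9; 0xD ⊕ 0x9 = 0x4.
C3: E(K, 0x4) = 0x8; 0x4 ⊕ 0x8 = 0xC.
C4: E(K, 0xC) = 0x0; 0x9 ⊕ 0x0 = 0x9.
C5: E(K, 0x9) = 0x5; 0x1 ⊕ 0x5 = 0x4.
C6: E(K, 0x4) = 0x8; 0xE ⊕ 0x8 = 0x6.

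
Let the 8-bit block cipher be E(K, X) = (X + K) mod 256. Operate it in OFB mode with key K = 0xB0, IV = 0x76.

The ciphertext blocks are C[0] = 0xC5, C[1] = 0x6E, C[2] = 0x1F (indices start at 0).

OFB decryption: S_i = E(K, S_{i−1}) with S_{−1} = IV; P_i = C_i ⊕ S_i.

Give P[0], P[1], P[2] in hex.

P[0] = 0xE3, P[1] = 0xB8, P[2] = 0x99

P[0]: S = E(K, 0x76) = 0x26; 0xC5 ⊕ 0x26 = 0xE3.
P[1]: S = E(K, 0x26) = 0xD6; 0x6E ⊕ 0xD6 = 0xB8.
P[2]: S = E(K, 0xD6) = 0x86; 0x1F ⊕ 0x86 = 0x99.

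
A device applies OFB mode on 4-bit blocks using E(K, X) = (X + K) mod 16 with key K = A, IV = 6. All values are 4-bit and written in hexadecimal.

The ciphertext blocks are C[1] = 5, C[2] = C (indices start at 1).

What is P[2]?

OFB decryption: S_i = E(K, S_{i−1}) with S_{0} = IV; P_i = C_i ⊕ S_i.
P[1]: S = E(K, 6) = 0; 5 ⊕ 0 = 5.
P[2]: S = E(K, 0) = A; C ⊕ A = 6.

P[2] = 6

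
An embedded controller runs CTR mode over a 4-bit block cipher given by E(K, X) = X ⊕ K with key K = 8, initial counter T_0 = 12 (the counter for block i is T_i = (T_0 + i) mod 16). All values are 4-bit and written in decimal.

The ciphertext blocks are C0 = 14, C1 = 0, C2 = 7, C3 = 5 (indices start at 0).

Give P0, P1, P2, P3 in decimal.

P0 = 10, P1 = 5, P2 = 1, P3 = 2

CTR decryption: S_i = E(K, T_i) where T_i is the counter for block i; P_i = C_i ⊕ S_i.
P0: T = 12, S = E(K, T) = 4; 14 ⊕ 4 = 10.
P1: T = 13, S = E(K, T) = 5; 0 ⊕ 5 = 5.
P2: T = 14, S = E(K, T) = 6; 7 ⊕ 6 = 1.
P3: T = 15, S = E(K, T) = 7; 5 ⊕ 7 = 2.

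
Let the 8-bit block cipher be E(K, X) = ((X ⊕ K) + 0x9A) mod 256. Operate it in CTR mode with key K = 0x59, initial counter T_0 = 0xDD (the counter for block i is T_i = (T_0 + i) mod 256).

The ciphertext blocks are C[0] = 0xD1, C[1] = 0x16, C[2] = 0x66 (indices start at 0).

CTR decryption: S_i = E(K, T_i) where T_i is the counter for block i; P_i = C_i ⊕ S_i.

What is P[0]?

P[0]: T = 0xDD, S = E(K, T) = 0x1E; 0xD1 ⊕ 0x1E = 0xCF.

P[0] = 0xCF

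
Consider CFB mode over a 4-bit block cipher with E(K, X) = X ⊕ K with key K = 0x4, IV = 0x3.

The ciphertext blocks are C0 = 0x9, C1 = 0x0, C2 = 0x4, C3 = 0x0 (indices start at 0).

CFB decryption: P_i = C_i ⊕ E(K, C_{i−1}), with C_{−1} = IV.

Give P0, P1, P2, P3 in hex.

P0: E(K, 0x3) = 0x7; 0x9 ⊕ 0x7 = 0xE.
P1: E(K, 0x9) = 0xD; 0x0 ⊕ 0xD = 0xD.
P2: E(K, 0x0) = 0x4; 0x4 ⊕ 0x4 = 0x0.
P3: E(K, 0x4) = 0x0; 0x0 ⊕ 0x0 = 0x0.

P0 = 0xE, P1 = 0xD, P2 = 0x0, P3 = 0x0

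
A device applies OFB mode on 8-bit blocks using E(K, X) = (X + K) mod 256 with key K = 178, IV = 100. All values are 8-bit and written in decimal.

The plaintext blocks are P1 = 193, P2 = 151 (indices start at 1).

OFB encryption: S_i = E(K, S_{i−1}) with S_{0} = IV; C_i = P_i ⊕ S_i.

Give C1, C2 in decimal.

C1: S = E(K, 100) = 22; 193 ⊕ 22 = 215.
C2: S = E(K, 22) = 200; 151 ⊕ 200 = 95.

C1 = 215, C2 = 95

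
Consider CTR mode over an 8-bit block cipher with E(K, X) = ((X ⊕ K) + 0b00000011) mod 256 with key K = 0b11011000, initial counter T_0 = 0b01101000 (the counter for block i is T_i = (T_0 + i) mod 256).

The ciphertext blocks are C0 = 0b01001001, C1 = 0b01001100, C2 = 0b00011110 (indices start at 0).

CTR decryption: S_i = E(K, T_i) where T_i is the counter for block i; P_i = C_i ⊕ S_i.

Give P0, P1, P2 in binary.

P0: T = 0b01101000, S = E(K, T) = 0b10110011; 0b01001001 ⊕ 0b10110011 = 0b11111010.
P1: T = 0b01101001, S = E(K, T) = 0b10110100; 0b01001100 ⊕ 0b10110100 = 0b11111000.
P2: T = 0b01101010, S = E(K, T) = 0b10110101; 0b00011110 ⊕ 0b10110101 = 0b10101011.

P0 = 0b11111010, P1 = 0b11111000, P2 = 0b10101011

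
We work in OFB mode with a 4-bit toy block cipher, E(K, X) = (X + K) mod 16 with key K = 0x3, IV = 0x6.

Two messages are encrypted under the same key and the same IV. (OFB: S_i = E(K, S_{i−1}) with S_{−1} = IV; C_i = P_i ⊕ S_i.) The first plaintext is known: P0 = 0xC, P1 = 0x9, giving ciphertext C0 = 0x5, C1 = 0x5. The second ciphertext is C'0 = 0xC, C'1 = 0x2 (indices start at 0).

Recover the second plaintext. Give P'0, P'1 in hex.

In OFB with a reused IV, both messages share the same keystream S_i, so C_i ⊕ C'_i = P_i ⊕ P'_i and thus P'_i = P_i ⊕ C_i ⊕ C'_i.
P'0: 0xC ⊕ 0x5 ⊕ 0xC = 0x5.
P'1: 0x9 ⊕ 0x5 ⊕ 0x2 = 0xE.

P'0 = 0x5, P'1 = 0xE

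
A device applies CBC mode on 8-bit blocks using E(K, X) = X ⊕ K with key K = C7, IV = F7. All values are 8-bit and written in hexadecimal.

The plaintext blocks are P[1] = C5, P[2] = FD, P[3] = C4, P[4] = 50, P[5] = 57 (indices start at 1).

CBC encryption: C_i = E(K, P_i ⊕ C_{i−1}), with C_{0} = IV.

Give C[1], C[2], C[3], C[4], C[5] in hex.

C[1] = F5, C[2] = CF, C[3] = CC, C[4] = 5B, C[5] = CB

C[1]: P[1] ⊕ F7 = 32; E(K, 32) = F5.
C[2]: P[2] ⊕ F5 = 08; E(K, 08) = CF.
C[3]: P[3] ⊕ CF = 0B; E(K, 0B) = CC.
C[4]: P[4] ⊕ CC = 9C; E(K, 9C) = 5B.
C[5]: P[5] ⊕ 5B = 0C; E(K, 0C) = CB.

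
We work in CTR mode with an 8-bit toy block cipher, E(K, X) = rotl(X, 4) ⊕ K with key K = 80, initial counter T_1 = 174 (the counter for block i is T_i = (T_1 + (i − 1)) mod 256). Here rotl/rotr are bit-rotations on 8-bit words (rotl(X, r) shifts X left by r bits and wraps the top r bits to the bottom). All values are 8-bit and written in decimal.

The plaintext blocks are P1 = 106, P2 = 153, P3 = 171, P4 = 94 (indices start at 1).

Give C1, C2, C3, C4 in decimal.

CTR encryption: S_i = E(K, T_i) where T_i is the counter for block i; C_i = P_i ⊕ S_i.
C1: T = 174, S = E(K, T) = 186; 106 ⊕ 186 = 208.
C2: T = 175, S = E(K, T) = 170; 153 ⊕ 170 = 51.
C3: T = 176, S = E(K, T) = 91; 171 ⊕ 91 = 240.
C4: T = 177, S = E(K, T) = 75; 94 ⊕ 75 = 21.

C1 = 208, C2 = 51, C3 = 240, C4 = 21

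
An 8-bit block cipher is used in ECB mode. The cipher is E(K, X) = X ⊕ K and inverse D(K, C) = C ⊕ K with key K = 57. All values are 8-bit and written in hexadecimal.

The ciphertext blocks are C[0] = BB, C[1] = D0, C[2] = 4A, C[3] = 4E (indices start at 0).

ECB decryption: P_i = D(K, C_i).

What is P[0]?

P[0] = EC

P[0]: D(K, BB) = EC.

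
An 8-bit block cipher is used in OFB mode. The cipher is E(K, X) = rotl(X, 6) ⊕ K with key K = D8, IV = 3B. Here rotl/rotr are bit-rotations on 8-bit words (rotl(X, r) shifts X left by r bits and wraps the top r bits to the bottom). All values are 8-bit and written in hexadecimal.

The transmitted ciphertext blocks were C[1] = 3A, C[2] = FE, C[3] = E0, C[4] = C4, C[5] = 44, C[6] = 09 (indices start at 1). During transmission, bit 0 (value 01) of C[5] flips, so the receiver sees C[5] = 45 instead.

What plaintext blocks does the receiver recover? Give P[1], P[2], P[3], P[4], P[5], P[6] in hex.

OFB decryption: S_i = E(K, S_{i−1}) with S_{0} = IV; P_i = C_i ⊕ S_i.
Only C[5] changed, to 45. In OFB, a change in C_i flips the same bit in P_i only; the keystream is unaffected. Decrypting the received ciphertext:
P[1]: S = E(K, 3B) = 16; 3A ⊕ 16 = 2C.
P[2]: S = E(K, 16) = 5D; FE ⊕ 5D = A3.
P[3]: S = E(K, 5D) = 8F; E0 ⊕ 8F = 6F.
P[4]: S = E(K, 8F) = 3B; C4 ⊕ 3B = FF.
P[5]: S = E(K, 3B) = 16; 45 ⊕ 16 = 53.
P[6]: S = E(K, 16) = 5D; 09 ⊕ 5D = 54.
Blocks that differ from the original plaintext: P[5].

P[1] = 2C, P[2] = A3, P[3] = 6F, P[4] = FF, P[5] = 53, P[6] = 54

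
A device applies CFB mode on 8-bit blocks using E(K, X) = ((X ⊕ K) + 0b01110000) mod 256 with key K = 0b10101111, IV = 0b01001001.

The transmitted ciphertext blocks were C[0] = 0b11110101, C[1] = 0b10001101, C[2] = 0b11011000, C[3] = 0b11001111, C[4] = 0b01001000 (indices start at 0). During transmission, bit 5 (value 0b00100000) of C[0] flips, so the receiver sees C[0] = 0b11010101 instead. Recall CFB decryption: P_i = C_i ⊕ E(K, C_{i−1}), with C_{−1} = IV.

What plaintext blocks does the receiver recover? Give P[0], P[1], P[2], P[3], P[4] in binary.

Only C[0] changed, to 0b11010101. In CFB, a change in C_i flips the same bit in P_i and garbles P_{i+1}. Decrypting the received ciphertext:
P[0]: E(K, 0b01001001) = 0b01010110; 0b11010101 ⊕ 0b01010110 = 0b10000011.
P[1]: E(K, 0b11010101) = 0b11101010; 0b10001101 ⊕ 0b11101010 = 0b01100111.
P[2]: E(K, 0b10001101) = 0b10010010; 0b11011000 ⊕ 0b10010010 = 0b01001010.
P[3]: E(K, 0b11011000) = 0b11100111; 0b11001111 ⊕ 0b11100111 = 0b00101000.
P[4]: E(K, 0b11001111) = 0b11010000; 0b01001000 ⊕ 0b11010000 = 0b10011000.
Blocks that differ from the original plaintext: P[0], P[1].

P[0] = 0b10000011, P[1] = 0b01100111, P[2] = 0b01001010, P[3] = 0b00101000, P[4] = 0b10011000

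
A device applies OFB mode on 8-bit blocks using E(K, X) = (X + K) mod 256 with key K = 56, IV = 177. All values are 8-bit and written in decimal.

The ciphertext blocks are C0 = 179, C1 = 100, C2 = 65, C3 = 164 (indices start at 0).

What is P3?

OFB decryption: S_i = E(K, S_{i−1}) with S_{−1} = IV; P_i = C_i ⊕ S_i.
P0: S = E(K, 177) = 233; 179 ⊕ 233 = 90.
P1: S = E(K, 233) = 33; 100 ⊕ 33 = 69.
P2: S = E(K, 33) = 89; 65 ⊕ 89 = 24.
P3: S = E(K, 89) = 145; 164 ⊕ 145 = 53.

P3 = 53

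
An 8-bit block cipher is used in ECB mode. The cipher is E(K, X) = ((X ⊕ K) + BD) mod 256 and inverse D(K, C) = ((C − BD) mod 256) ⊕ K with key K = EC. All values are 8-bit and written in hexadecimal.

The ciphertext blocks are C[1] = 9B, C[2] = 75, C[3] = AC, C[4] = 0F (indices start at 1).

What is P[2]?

ECB decryption: P_i = D(K, C_i).
P[2]: D(K, 75) = 54.

P[2] = 54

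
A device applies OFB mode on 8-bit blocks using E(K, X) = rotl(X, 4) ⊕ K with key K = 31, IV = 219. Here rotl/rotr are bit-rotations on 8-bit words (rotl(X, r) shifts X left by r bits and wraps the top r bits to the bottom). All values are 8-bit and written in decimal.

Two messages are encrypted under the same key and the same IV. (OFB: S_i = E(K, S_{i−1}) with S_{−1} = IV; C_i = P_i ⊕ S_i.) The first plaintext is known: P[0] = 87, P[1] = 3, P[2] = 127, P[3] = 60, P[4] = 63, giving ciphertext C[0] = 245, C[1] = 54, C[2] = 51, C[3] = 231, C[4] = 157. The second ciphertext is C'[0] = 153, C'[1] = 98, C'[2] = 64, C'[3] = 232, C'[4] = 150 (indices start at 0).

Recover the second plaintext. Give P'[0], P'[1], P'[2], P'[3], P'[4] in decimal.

In OFB with a reused IV, both messages share the same keystream S_i, so C_i ⊕ C'_i = P_i ⊕ P'_i and thus P'_i = P_i ⊕ C_i ⊕ C'_i.
P'[0]: 87 ⊕ 245 ⊕ 153 = 59.
P'[1]: 3 ⊕ 54 ⊕ 98 = 87.
P'[2]: 127 ⊕ 51 ⊕ 64 = 12.
P'[3]: 60 ⊕ 231 ⊕ 232 = 51.
P'[4]: 63 ⊕ 157 ⊕ 150 = 52.

P'[0] = 59, P'[1] = 87, P'[2] = 12, P'[3] = 51, P'[4] = 52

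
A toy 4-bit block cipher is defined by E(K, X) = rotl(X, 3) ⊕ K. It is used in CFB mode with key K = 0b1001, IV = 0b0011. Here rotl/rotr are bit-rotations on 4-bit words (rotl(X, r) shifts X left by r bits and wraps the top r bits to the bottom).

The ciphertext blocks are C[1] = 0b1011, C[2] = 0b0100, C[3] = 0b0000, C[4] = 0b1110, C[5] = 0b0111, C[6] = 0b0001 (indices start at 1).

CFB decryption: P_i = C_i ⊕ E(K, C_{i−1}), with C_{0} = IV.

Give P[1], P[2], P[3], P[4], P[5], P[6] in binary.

P[1] = 0b1011, P[2] = 0b0000, P[3] = 0b1011, P[4] = 0b0111, P[5] = 0b1001, P[6] = 0b0011

P[1]: E(K, 0b0011) = 0b0000; 0b1011 ⊕ 0b0000 = 0b1011.
P[2]: E(K, 0b1011) = 0b0100; 0b0100 ⊕ 0b0100 = 0b0000.
P[3]: E(K, 0b0100) = 0b1011; 0b0000 ⊕ 0b1011 = 0b1011.
P[4]: E(K, 0b0000) = 0b1001; 0b1110 ⊕ 0b1001 = 0b0111.
P[5]: E(K, 0b1110) = 0b1110; 0b0111 ⊕ 0b1110 = 0b1001.
P[6]: E(K, 0b0111) = 0b0010; 0b0001 ⊕ 0b0010 = 0b0011.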